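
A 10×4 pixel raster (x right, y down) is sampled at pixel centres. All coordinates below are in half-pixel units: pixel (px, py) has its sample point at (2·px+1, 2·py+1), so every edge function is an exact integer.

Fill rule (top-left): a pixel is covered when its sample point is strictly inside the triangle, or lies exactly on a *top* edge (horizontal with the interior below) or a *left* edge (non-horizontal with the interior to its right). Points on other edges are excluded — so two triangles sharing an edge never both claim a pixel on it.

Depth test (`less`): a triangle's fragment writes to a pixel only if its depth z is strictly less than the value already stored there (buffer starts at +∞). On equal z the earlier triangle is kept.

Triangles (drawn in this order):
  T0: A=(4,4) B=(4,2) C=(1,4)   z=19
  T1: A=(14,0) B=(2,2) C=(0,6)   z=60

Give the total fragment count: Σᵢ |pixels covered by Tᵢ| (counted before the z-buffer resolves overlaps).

T0:
  2·area = 6  (B↔C swapped to make it positive)
  edge (4, 4)→(1, 4): d=(-3,0) right/bottom  bias=-1
  edge (1, 4)→(4, 2): d=(3,-2) top-left  bias=+0
  edge (4, 2)→(4, 4): d=(0,2) right/bottom  bias=-1
    (1,1)@(3, 3): e=[3,1,2] → X
    (2,1)@(5, 3): e=[3,5,-2] → .
    (1,2)@(3, 5): e=[-3,7,2] → .
  covered (1 px):
    . . . . . . . . . .
    . X . . . . . . . .
    . . . . . . . . . .
    . . . . . . . . . .
T1:
  2·area = 44  (B↔C swapped to make it positive)
  edge (14, 0)→(0, 6): d=(-14,6) right/bottom  bias=-1
  edge (0, 6)→(2, 2): d=(2,-4) top-left  bias=+0
  edge (2, 2)→(14, 0): d=(12,-2) top-left  bias=+0
    (4,0)@(9, 1): e=[16,26,2] → X
    (5,0)@(11, 1): e=[4,34,6] → X
    (6,0)@(13, 1): e=[-8,42,10] → .
    (1,1)@(3, 3): e=[24,6,14] → X
    (2,1)@(5, 3): e=[12,14,18] → X
    (3,1)@(7, 3): e=[0,22,22] → .  [on edge]
    (4,1)@(9, 3): e=[-12,30,26] → .
    (5,1)@(11, 3): e=[-24,38,30] → .
    (0,2)@(1, 5): e=[8,2,34] → X
    (1,2)@(3, 5): e=[-4,10,38] → .
    (2,2)@(5, 5): e=[-16,18,42] → .
    (0,3)@(1, 7): e=[-20,6,58] → .
  covered (5 px):
    . . . . X X . . . .
    . X X . . . . . . .
    X . . . . . . . . .
    . . . . . . . . . .

Result: 6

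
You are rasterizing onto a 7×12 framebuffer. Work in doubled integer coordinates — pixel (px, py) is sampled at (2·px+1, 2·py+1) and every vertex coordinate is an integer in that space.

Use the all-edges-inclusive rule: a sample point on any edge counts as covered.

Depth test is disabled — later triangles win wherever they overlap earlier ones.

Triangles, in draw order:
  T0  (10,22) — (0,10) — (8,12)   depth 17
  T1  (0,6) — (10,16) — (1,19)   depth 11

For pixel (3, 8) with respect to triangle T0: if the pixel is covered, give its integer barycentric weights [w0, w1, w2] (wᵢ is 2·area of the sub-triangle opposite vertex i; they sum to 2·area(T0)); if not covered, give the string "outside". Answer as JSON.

T0:
  2·area = 76
  edge (10, 22)→(0, 10): d=(-10,-12) inclusive
  edge (0, 10)→(8, 12): d=(8,2) inclusive
  edge (8, 12)→(10, 22): d=(2,10) inclusive
    (3,3)@(7, 7): e=[114,-38,0] → ·  [on edge]
    (0,5)@(1, 11): e=[2,6,68] → #
    (1,5)@(3, 11): e=[26,2,48] → #
    (2,5)@(5, 11): e=[50,-2,28] → ·
    (0,6)@(1, 13): e=[-18,22,72] → ·
    (1,6)@(3, 13): e=[6,18,52] → #
    (2,6)@(5, 13): e=[30,14,32] → #
    (3,6)@(7, 13): e=[54,10,12] → #
    (4,6)@(9, 13): e=[78,6,-8] → ·
    (1,7)@(3, 15): e=[-14,34,56] → ·
    (2,7)@(5, 15): e=[10,30,36] → #
    (4,7)@(9, 15): e=[58,22,-4] → ·
    (4,8)@(9, 17): e=[38,38,0] → #  [on edge]
  covered (10 px):
    · · · · · · ·
    · · · · · · ·
    · · · · · · ·
    · · · · · · ·
    · · · · · · ·
    # # · · · · ·
    · # # # · · ·
    · · # # · · ·
    · · · # # · ·
    · · · · # · ·
    · · · · · · ·
    · · · · · · ·
T1:
  2·area = 120
  edge (0, 6)→(10, 16): d=(10,10) inclusive
  edge (10, 16)→(1, 19): d=(-9,3) inclusive
  edge (1, 19)→(0, 6): d=(-1,-13) inclusive
    (0,3)@(1, 7): e=[0,108,12] → #  [on edge]
    (1,3)@(3, 7): e=[-20,102,38] → ·
    (0,4)@(1, 9): e=[20,90,10] → #
    (1,4)@(3, 9): e=[0,84,36] → #  [on edge]
    (2,4)@(5, 9): e=[-20,78,62] → ·
    (0,5)@(1, 11): e=[40,72,8] → #
    (2,5)@(5, 11): e=[0,60,60] → #  [on edge]
    (3,5)@(7, 11): e=[-20,54,86] → ·
    (0,6)@(1, 13): e=[60,54,6] → #
    (3,6)@(7, 13): e=[0,36,84] → #  [on edge]
    (4,6)@(9, 13): e=[-20,30,110] → ·
    (0,7)@(1, 15): e=[80,36,4] → #
    (4,7)@(9, 15): e=[0,12,108] → #  [on edge]
    (6,7)@(13, 15): e=[-40,0,160] → ·  [on edge]
    (3,8)@(7, 17): e=[40,0,80] → #  [on edge]
    (5,8)@(11, 17): e=[0,-12,132] → ·  [on edge]
    (0,9)@(1, 19): e=[120,0,0] → #  [on edge]
    (6,9)@(13, 19): e=[0,-36,156] → ·  [on edge]
  covered (20 px):
    · · · · · · ·
    · · · · · · ·
    · · · · · · ·
    # · · · · · ·
    # # · · · · ·
    # # # · · · ·
    # # # # · · ·
    # # # # # · ·
    # # # # · · ·
    # · · · · · ·
    · · · · · · ·
    · · · · · · ·

Result: [42,20,14]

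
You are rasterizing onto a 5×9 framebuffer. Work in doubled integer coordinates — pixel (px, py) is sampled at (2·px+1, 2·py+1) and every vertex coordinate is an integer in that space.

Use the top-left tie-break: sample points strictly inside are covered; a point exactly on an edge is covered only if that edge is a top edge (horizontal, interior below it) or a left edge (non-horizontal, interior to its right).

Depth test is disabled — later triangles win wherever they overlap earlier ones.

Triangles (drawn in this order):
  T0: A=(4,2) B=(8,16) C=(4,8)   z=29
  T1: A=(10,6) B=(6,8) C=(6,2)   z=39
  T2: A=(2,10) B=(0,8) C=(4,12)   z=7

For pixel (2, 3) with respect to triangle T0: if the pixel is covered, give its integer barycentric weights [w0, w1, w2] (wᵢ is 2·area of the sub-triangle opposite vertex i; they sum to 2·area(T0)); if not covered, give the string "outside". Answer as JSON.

T0:
  2·area = 24
  edge (4, 2)→(8, 16): d=(4,14) right/bottom  bias=-1
  edge (8, 16)→(4, 8): d=(-4,-8) top-left  bias=+0
  edge (4, 8)→(4, 2): d=(0,-6) top-left  bias=+0
    (2,3)@(5, 7): e=[6,12,6] → X
    (3,3)@(7, 7): e=[-22,28,18] → .
    (2,4)@(5, 9): e=[14,4,6] → X
    (3,4)@(7, 9): e=[-14,20,18] → .
    (2,5)@(5, 11): e=[22,-4,6] → .
    (3,6)@(7, 13): e=[2,4,18] → X
    (4,6)@(9, 13): e=[-26,20,30] → .
    (3,7)@(7, 15): e=[10,-4,18] → .
  covered (3 px):
    . . . . .
    . . . . .
    . . . . .
    . . X . .
    . . X . .
    . . . . .
    . . . X .
    . . . . .
    . . . . .
T1:
  2·area = 24
  edge (10, 6)→(6, 8): d=(-4,2) right/bottom  bias=-1
  edge (6, 8)→(6, 2): d=(0,-6) top-left  bias=+0
  edge (6, 2)→(10, 6): d=(4,4) right/bottom  bias=-1
    (2,0)@(5, 1): e=[30,-6,0] → .  [on edge]
    (3,1)@(7, 3): e=[18,6,0] → .  [on edge]
    (3,2)@(7, 5): e=[10,6,8] → X
    (4,2)@(9, 5): e=[6,18,0] → .  [on edge]
    (3,3)@(7, 7): e=[2,6,16] → X
    (4,3)@(9, 7): e=[-2,18,8] → .
    (3,4)@(7, 9): e=[-6,6,24] → .
  covered (2 px):
    . . . . .
    . . . . .
    . . . X .
    . . . X .
    . . . . .
    . . . . .
    . . . . .
    . . . . .
    . . . . .
T2:
  degenerate (2·area = 0) — covers nothing

Result: [12,6,6]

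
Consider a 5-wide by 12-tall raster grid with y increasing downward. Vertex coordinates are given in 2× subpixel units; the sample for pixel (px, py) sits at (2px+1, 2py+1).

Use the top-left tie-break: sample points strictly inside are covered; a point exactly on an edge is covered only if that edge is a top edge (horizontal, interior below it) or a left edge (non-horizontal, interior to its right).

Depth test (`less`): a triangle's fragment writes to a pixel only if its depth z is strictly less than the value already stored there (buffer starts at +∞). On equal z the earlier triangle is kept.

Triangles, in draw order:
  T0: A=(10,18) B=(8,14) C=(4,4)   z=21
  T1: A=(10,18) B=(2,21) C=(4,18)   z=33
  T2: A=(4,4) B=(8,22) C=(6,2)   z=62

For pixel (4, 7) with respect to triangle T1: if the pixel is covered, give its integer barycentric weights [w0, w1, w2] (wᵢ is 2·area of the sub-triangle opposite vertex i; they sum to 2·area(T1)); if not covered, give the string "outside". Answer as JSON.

T0:
  2·area = 4
  edge (10, 18)→(8, 14): d=(-2,-4) top-left  bias=+0
  edge (8, 14)→(4, 4): d=(-4,-10) top-left  bias=+0
  edge (4, 4)→(10, 18): d=(6,14) right/bottom  bias=-1
    (3,5)@(7, 11): e=[2,2,0] → ·  [on edge]
  covered (0 px):
    · · · · ·
    · · · · ·
    · · · · ·
    · · · · ·
    · · · · ·
    · · · · ·
    · · · · ·
    · · · · ·
    · · · · ·
    · · · · ·
    · · · · ·
    · · · · ·
T1:
  2·area = 18
  edge (10, 18)→(2, 21): d=(-8,3) right/bottom  bias=-1
  edge (2, 21)→(4, 18): d=(2,-3) top-left  bias=+0
  edge (4, 18)→(10, 18): d=(6,0) top-left  bias=+0
    (2,9)@(5, 19): e=[7,5,6] → █
    (3,9)@(7, 19): e=[1,11,6] → █
    (4,9)@(9, 19): e=[-5,17,6] → ·
    (2,10)@(5, 21): e=[-9,9,18] → ·
    (3,10)@(7, 21): e=[-15,15,18] → ·
  covered (2 px):
    · · · · ·
    · · · · ·
    · · · · ·
    · · · · ·
    · · · · ·
    · · · · ·
    · · · · ·
    · · · · ·
    · · · · ·
    · · █ █ ·
    · · · · ·
    · · · · ·
T2:
  2·area = 44  (B↔C swapped to make it positive)
  edge (4, 4)→(6, 2): d=(2,-2) top-left  bias=+0
  edge (6, 2)→(8, 22): d=(2,20) right/bottom  bias=-1
  edge (8, 22)→(4, 4): d=(-4,-18) top-left  bias=+0
    (3,0)@(7, 1): e=[0,-22,66] → ·  [on edge]
    (2,1)@(5, 3): e=[0,22,22] → █  [on edge]
    (3,1)@(7, 3): e=[4,-18,58] → ·
    (1,2)@(3, 5): e=[0,66,-22] → ·  [on edge]
    (2,2)@(5, 5): e=[4,26,14] → █
    (3,2)@(7, 5): e=[8,-14,50] → ·
    (0,3)@(1, 7): e=[0,110,-66] → ·  [on edge]
    (2,3)@(5, 7): e=[8,30,6] → █
    (3,3)@(7, 7): e=[12,-10,42] → ·
    (2,4)@(5, 9): e=[12,34,-2] → ·
    (3,6)@(7, 13): e=[24,2,18] → █
    (4,6)@(9, 13): e=[28,-38,54] → ·
  covered (6 px):
    · · · · ·
    · · █ · ·
    · · █ · ·
    · · █ · ·
    · · · · ·
    · · · · ·
    · · · █ ·
    · · · █ ·
    · · · █ ·
    · · · · ·
    · · · · ·
    · · · · ·

Result: "outside"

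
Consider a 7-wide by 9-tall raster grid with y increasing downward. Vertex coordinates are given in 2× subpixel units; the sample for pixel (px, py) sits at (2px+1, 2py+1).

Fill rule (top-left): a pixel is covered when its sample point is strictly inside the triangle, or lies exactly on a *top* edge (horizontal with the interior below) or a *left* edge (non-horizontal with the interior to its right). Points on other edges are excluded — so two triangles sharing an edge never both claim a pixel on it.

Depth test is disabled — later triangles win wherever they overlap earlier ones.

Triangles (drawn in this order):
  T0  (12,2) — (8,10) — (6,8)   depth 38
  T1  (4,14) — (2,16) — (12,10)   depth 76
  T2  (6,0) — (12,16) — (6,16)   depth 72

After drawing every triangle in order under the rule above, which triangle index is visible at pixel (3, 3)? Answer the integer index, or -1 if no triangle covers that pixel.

T0:
  2·area = 24
  edge (12, 2)→(8, 10): d=(-4,8) right/bottom  bias=-1
  edge (8, 10)→(6, 8): d=(-2,-2) top-left  bias=+0
  edge (6, 8)→(12, 2): d=(6,-6) top-left  bias=+0
    (6,0)@(13, 1): e=[-4,28,0] → ·  [on edge]
    (0,1)@(1, 3): e=[84,0,-60] → ·  [on edge]
    (5,1)@(11, 3): e=[4,20,0] → #  [on edge]
    (6,1)@(13, 3): e=[-12,24,12] → ·
    (1,2)@(3, 5): e=[60,0,-36] → ·  [on edge]
    (4,2)@(9, 5): e=[12,12,0] → #  [on edge]
    (5,2)@(11, 5): e=[-4,16,12] → ·
    (2,3)@(5, 7): e=[36,0,-12] → ·  [on edge]
    (3,3)@(7, 7): e=[20,4,0] → #  [on edge]
    (5,3)@(11, 7): e=[-12,12,24] → ·
    (2,4)@(5, 9): e=[28,-4,0] → ·  [on edge]
    (3,4)@(7, 9): e=[12,0,12] → #  [on edge]
    (1,5)@(3, 11): e=[36,-12,0] → ·  [on edge]
    (4,5)@(9, 11): e=[-12,0,36] → ·  [on edge]
    (0,6)@(1, 13): e=[44,-20,0] → ·  [on edge]
    (5,6)@(11, 13): e=[-36,0,60] → ·  [on edge]
    (6,7)@(13, 15): e=[-60,0,84] → ·  [on edge]
  covered (5 px):
    · · · · · · ·
    · · · · · # ·
    · · · · # · ·
    · · · # # · ·
    · · · # · · ·
    · · · · · · ·
    · · · · · · ·
    · · · · · · ·
    · · · · · · ·
T1:
  2·area = 8  (B↔C swapped to make it positive)
  edge (4, 14)→(12, 10): d=(8,-4) top-left  bias=+0
  edge (12, 10)→(2, 16): d=(-10,6) right/bottom  bias=-1
  edge (2, 16)→(4, 14): d=(2,-2) top-left  bias=+0
    (6,2)@(13, 5): e=[-36,44,0] → ·  [on edge]
    (5,3)@(11, 7): e=[-28,36,0] → ·  [on edge]
    (4,4)@(9, 9): e=[-20,28,0] → ·  [on edge]
    (3,5)@(7, 11): e=[-12,20,0] → ·  [on edge]
    (2,6)@(5, 13): e=[-4,12,0] → ·  [on edge]
    (3,6)@(7, 13): e=[4,0,4] → ·  [on edge]
    (1,7)@(3, 15): e=[4,4,0] → #  [on edge]
    (2,7)@(5, 15): e=[12,-8,4] → ·
    (0,8)@(1, 17): e=[12,-4,0] → ·  [on edge]
    (1,8)@(3, 17): e=[20,-16,4] → ·
  covered (1 px):
    · · · · · · ·
    · · · · · · ·
    · · · · · · ·
    · · · · · · ·
    · · · · · · ·
    · · · · · · ·
    · · · · · · ·
    · # · · · · ·
    · · · · · · ·
T2:
  2·area = 96
  edge (6, 0)→(12, 16): d=(6,16) right/bottom  bias=-1
  edge (12, 16)→(6, 16): d=(-6,0) right/bottom  bias=-1
  edge (6, 16)→(6, 0): d=(0,-16) top-left  bias=+0
    (3,1)@(7, 3): e=[2,78,16] → #
    (4,1)@(9, 3): e=[-30,78,48] → ·
    (3,2)@(7, 5): e=[14,66,16] → #
    (4,2)@(9, 5): e=[-18,66,48] → ·
    (3,3)@(7, 7): e=[26,54,16] → #
    (4,3)@(9, 7): e=[-6,54,48] → ·
    (3,4)@(7, 9): e=[38,42,16] → #
    (4,4)@(9, 9): e=[6,42,48] → #
    (5,4)@(11, 9): e=[-26,42,80] → ·
    (3,5)@(7, 11): e=[50,30,16] → #
    (5,5)@(11, 11): e=[-14,30,80] → ·
    (3,6)@(7, 13): e=[62,18,16] → #
  covered (12 px):
    · · · · · · ·
    · · · # · · ·
    · · · # · · ·
    · · · # · · ·
    · · · # # · ·
    · · · # # · ·
    · · · # # · ·
    · · · # # # ·
    · · · · · · ·

Z-buffer (winner per pixel, '.' = empty):
  . . . . . . .
  . . . 2 . 0 .
  . . . 2 0 . .
  . . . 2 0 . .
  . . . 2 2 . .
  . . . 2 2 . .
  . . . 2 2 . .
  . 1 . 2 2 2 .
  . . . . . . .

Result: 2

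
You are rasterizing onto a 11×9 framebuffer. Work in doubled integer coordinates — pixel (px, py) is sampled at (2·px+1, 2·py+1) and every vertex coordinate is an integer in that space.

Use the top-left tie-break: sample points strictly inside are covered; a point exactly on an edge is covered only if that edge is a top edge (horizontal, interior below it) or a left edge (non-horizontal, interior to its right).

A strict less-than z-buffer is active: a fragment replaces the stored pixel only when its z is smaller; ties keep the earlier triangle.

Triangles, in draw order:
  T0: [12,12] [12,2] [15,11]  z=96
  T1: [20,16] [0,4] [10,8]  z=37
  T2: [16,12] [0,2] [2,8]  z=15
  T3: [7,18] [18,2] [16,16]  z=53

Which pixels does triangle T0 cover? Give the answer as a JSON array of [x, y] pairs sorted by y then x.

T0:
  2·area = 30
  edge (12, 12)→(12, 2): d=(0,-10) top-left  bias=+0
  edge (12, 2)→(15, 11): d=(3,9) right/bottom  bias=-1
  edge (15, 11)→(12, 12): d=(-3,1) right/bottom  bias=-1
    (6,2)@(13, 5): e=[10,0,20] → ·  [on edge]
    (6,3)@(13, 7): e=[10,6,14] → █
    (7,3)@(15, 7): e=[30,-12,12] → ·
    (6,4)@(13, 9): e=[10,12,8] → █
    (7,4)@(15, 9): e=[30,-6,6] → ·
    (10,4)@(21, 9): e=[90,-60,0] → ·  [on edge]
    (6,5)@(13, 11): e=[10,18,2] → █
    (7,5)@(15, 11): e=[30,0,0] → ·  [on edge]
    (4,6)@(9, 13): e=[-30,60,0] → ·  [on edge]
    (6,6)@(13, 13): e=[10,24,-4] → ·
    (1,7)@(3, 15): e=[-90,120,0] → ·  [on edge]
    (8,8)@(17, 17): e=[50,0,-20] → ·  [on edge]
  covered (3 px):
    · · · · · · · · · · ·
    · · · · · · · · · · ·
    · · · · · · · · · · ·
    · · · · · · █ · · · ·
    · · · · · · █ · · · ·
    · · · · · · █ · · · ·
    · · · · · · · · · · ·
    · · · · · · · · · · ·
    · · · · · · · · · · ·
T1:
  2·area = 40
  edge (20, 16)→(0, 4): d=(-20,-12) top-left  bias=+0
  edge (0, 4)→(10, 8): d=(10,4) right/bottom  bias=-1
  edge (10, 8)→(20, 16): d=(10,8) right/bottom  bias=-1
    (2,3)@(5, 7): e=[0,10,30] → █  [on edge]
    (3,3)@(7, 7): e=[24,2,14] → █
    (4,3)@(9, 7): e=[48,-6,-2] → ·
    (2,4)@(5, 9): e=[-40,30,50] → ·
    (3,4)@(7, 9): e=[-16,22,34] → ·
    (4,4)@(9, 9): e=[8,14,18] → █
    (5,4)@(11, 9): e=[32,6,2] → █
    (6,4)@(13, 9): e=[56,-2,-14] → ·
    (4,5)@(9, 11): e=[-32,34,38] → ·
    (5,5)@(11, 11): e=[-8,26,22] → ·
    (6,5)@(13, 11): e=[16,18,6] → █
    (7,5)@(15, 11): e=[40,10,-10] → ·
    (7,6)@(15, 13): e=[0,30,10] → █  [on edge]
  covered (6 px):
    · · · · · · · · · · ·
    · · · · · · · · · · ·
    · · · · · · · · · · ·
    · · █ █ · · · · · · ·
    · · · · █ █ · · · · ·
    · · · · · · █ · · · ·
    · · · · · · · █ · · ·
    · · · · · · · · · · ·
    · · · · · · · · · · ·
T2:
  2·area = 76  (B↔C swapped to make it positive)
  edge (16, 12)→(2, 8): d=(-14,-4) top-left  bias=+0
  edge (2, 8)→(0, 2): d=(-2,-6) top-left  bias=+0
  edge (0, 2)→(16, 12): d=(16,10) right/bottom  bias=-1
    (0,1)@(1, 3): e=[66,4,6] → █
    (1,1)@(3, 3): e=[74,16,-14] → ·
    (0,2)@(1, 5): e=[38,0,38] → █  [on edge]
    (1,2)@(3, 5): e=[46,12,18] → █
    (2,2)@(5, 5): e=[54,24,-2] → ·
    (0,3)@(1, 7): e=[10,-4,70] → ·
    (1,3)@(3, 7): e=[18,8,50] → █
    (2,3)@(5, 7): e=[26,20,30] → █
    (3,3)@(7, 7): e=[34,32,10] → █
    (4,3)@(9, 7): e=[42,44,-10] → ·
    (1,4)@(3, 9): e=[-10,4,82] → ·
    (2,4)@(5, 9): e=[-2,16,62] → ·
    (1,5)@(3, 11): e=[-38,0,114] → ·  [on edge]
    (2,8)@(5, 17): e=[-114,0,190] → ·  [on edge]
  covered (10 px):
    · · · · · · · · · · ·
    █ · · · · · · · · · ·
    █ █ · · · · · · · · ·
    · █ █ █ · · · · · · ·
    · · · █ █ █ · · · · ·
    · · · · · · █ · · · ·
    · · · · · · · · · · ·
    · · · · · · · · · · ·
    · · · · · · · · · · ·
T3:
  2·area = 122
  edge (7, 18)→(18, 2): d=(11,-16) top-left  bias=+0
  edge (18, 2)→(16, 16): d=(-2,14) right/bottom  bias=-1
  edge (16, 16)→(7, 18): d=(-9,2) right/bottom  bias=-1
    (8,2)@(17, 5): e=[17,8,97] → █
    (9,2)@(19, 5): e=[49,-20,93] → ·
    (7,3)@(15, 7): e=[7,32,83] → █
    (9,3)@(19, 7): e=[71,-24,75] → ·
    (7,4)@(15, 9): e=[29,28,65] → █
    (8,4)@(17, 9): e=[61,0,61] → ·  [on edge]
    (6,5)@(13, 11): e=[19,52,51] → █
    (8,5)@(17, 11): e=[83,-4,43] → ·
    (5,6)@(11, 13): e=[9,76,37] → █
    (8,6)@(17, 13): e=[105,-8,25] → ·
    (5,7)@(11, 15): e=[31,72,19] → █
    (8,7)@(17, 15): e=[127,-12,7] → ·
  covered (14 px):
    · · · · · · · · · · ·
    · · · · · · · · · · ·
    · · · · · · · · █ · ·
    · · · · · · · █ █ · ·
    · · · · · · · █ · · ·
    · · · · · · █ █ · · ·
    · · · · · █ █ █ · · ·
    · · · · · █ █ █ · · ·
    · · · · █ █ · · · · ·

Result: [[6,3],[6,4],[6,5]]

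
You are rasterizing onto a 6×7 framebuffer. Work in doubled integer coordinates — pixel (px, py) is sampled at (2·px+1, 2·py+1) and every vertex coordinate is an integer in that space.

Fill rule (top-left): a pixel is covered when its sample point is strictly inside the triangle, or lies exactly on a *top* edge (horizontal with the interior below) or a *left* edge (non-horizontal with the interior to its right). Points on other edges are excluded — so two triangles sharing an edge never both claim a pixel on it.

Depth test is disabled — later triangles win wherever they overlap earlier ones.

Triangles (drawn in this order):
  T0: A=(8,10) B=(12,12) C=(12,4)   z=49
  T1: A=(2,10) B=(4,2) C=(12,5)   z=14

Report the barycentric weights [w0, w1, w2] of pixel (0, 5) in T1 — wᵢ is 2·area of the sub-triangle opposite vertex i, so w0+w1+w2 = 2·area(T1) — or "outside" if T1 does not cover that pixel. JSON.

T0:
  2·area = 32  (B↔C swapped to make it positive)
  edge (8, 10)→(12, 4): d=(4,-6) top-left  bias=+0
  edge (12, 4)→(12, 12): d=(0,8) right/bottom  bias=-1
  edge (12, 12)→(8, 10): d=(-4,-2) top-left  bias=+0
    (5,3)@(11, 7): e=[6,8,18] → #
    (4,4)@(9, 9): e=[2,24,6] → #
    (4,5)@(9, 11): e=[10,24,-2] → ·
    (5,5)@(11, 11): e=[22,8,2] → #
    (5,6)@(11, 13): e=[30,8,-6] → ·
  covered (4 px):
    · · · · · ·
    · · · · · ·
    · · · · · ·
    · · · · · #
    · · · · # #
    · · · · · #
    · · · · · ·
T1:
  2·area = 70
  edge (2, 10)→(4, 2): d=(2,-8) top-left  bias=+0
  edge (4, 2)→(12, 5): d=(8,3) right/bottom  bias=-1
  edge (12, 5)→(2, 10): d=(-10,5) right/bottom  bias=-1
    (2,1)@(5, 3): e=[10,5,55] → #
    (3,1)@(7, 3): e=[26,-1,45] → ·
    (2,2)@(5, 5): e=[14,21,35] → #
    (3,2)@(7, 5): e=[30,15,25] → #
    (4,2)@(9, 5): e=[46,9,15] → #
    (5,2)@(11, 5): e=[62,3,5] → #
    (1,3)@(3, 7): e=[2,43,25] → #
    (4,3)@(9, 7): e=[50,25,-5] → ·
    (5,3)@(11, 7): e=[66,19,-15] → ·
    (1,4)@(3, 9): e=[6,59,5] → #
    (2,4)@(5, 9): e=[22,53,-5] → ·
    (3,4)@(7, 9): e=[38,47,-15] → ·
  covered (9 px):
    · · · · · ·
    · · # · · ·
    · · # # # #
    · # # # · ·
    · # · · · ·
    · · · · · ·
    · · · · · ·

Result: "outside"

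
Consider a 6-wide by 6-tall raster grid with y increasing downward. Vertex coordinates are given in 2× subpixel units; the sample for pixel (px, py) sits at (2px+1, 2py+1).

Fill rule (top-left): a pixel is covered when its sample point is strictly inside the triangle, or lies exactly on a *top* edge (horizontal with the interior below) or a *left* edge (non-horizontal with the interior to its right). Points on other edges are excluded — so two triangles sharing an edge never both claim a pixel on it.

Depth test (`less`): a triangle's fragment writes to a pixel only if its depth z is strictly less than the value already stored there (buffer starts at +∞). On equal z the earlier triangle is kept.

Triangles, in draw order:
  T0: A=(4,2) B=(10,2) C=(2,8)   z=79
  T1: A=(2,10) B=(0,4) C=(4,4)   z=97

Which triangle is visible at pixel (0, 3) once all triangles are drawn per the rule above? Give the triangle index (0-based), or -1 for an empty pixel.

T0:
  2·area = 36
  edge (4, 2)→(10, 2): d=(6,0) top-left  bias=+0
  edge (10, 2)→(2, 8): d=(-8,6) right/bottom  bias=-1
  edge (2, 8)→(4, 2): d=(2,-6) top-left  bias=+0
    (2,1)@(5, 3): e=[6,22,8] → █
    (3,1)@(7, 3): e=[6,10,20] → █
    (4,1)@(9, 3): e=[6,-2,32] → ·
    (1,2)@(3, 5): e=[18,18,0] → █  [on edge]
    (3,2)@(7, 5): e=[18,-6,24] → ·
    (1,3)@(3, 7): e=[30,2,4] → █
    (2,3)@(5, 7): e=[30,-10,16] → ·
    (1,4)@(3, 9): e=[42,-14,8] → ·
    (0,5)@(1, 11): e=[54,-18,0] → ·  [on edge]
  covered (5 px):
    · · · · · ·
    · · █ █ · ·
    · █ █ · · ·
    · █ · · · ·
    · · · · · ·
    · · · · · ·
T1:
  2·area = 24
  edge (2, 10)→(0, 4): d=(-2,-6) top-left  bias=+0
  edge (0, 4)→(4, 4): d=(4,0) top-left  bias=+0
  edge (4, 4)→(2, 10): d=(-2,6) right/bottom  bias=-1
    (2,0)@(5, 1): e=[36,-12,0] → ·  [on edge]
    (0,2)@(1, 5): e=[4,4,16] → █
    (1,2)@(3, 5): e=[16,4,4] → █
    (2,2)@(5, 5): e=[28,4,-8] → ·
    (0,3)@(1, 7): e=[0,12,12] → █  [on edge]
    (1,3)@(3, 7): e=[12,12,0] → ·  [on edge]
    (0,4)@(1, 9): e=[-4,20,8] → ·
  covered (3 px):
    · · · · · ·
    · · · · · ·
    █ █ · · · ·
    █ · · · · ·
    · · · · · ·
    · · · · · ·

Z-buffer (winner per pixel, '.' = empty):
  . . . . . .
  . . 0 0 . .
  1 0 0 . . .
  1 0 . . . .
  . . . . . .
  . . . . . .

Result: 1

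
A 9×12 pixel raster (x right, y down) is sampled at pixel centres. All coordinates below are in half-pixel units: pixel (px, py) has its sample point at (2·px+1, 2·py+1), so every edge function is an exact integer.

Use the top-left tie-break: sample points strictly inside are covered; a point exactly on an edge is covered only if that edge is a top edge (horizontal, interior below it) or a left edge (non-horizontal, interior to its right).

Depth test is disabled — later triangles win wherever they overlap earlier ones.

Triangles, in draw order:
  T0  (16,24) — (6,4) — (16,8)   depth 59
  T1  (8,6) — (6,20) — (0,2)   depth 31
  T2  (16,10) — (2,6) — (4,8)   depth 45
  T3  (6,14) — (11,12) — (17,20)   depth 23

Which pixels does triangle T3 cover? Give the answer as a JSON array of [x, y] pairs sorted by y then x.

T0:
  2·area = 160
  edge (16, 24)→(6, 4): d=(-10,-20) top-left  bias=+0
  edge (6, 4)→(16, 8): d=(10,4) right/bottom  bias=-1
  edge (16, 8)→(16, 24): d=(0,16) right/bottom  bias=-1
    (3,2)@(7, 5): e=[10,6,144] → █
    (4,2)@(9, 5): e=[50,-2,112] → ·
    (3,3)@(7, 7): e=[-10,26,144] → ·
    (4,3)@(9, 7): e=[30,18,112] → █
    (5,3)@(11, 7): e=[70,10,80] → █
    (6,3)@(13, 7): e=[110,2,48] → █
    (7,3)@(15, 7): e=[150,-6,16] → ·
    (4,4)@(9, 9): e=[10,38,112] → █
    (7,4)@(15, 9): e=[130,14,16] → █
    (8,4)@(17, 9): e=[170,6,-16] → ·
    (4,5)@(9, 11): e=[-10,58,112] → ·
    (5,5)@(11, 11): e=[30,50,80] → █
  covered (20 px):
    · · · · · · · · ·
    · · · · · · · · ·
    · · · █ · · · · ·
    · · · · █ █ █ · ·
    · · · · █ █ █ █ ·
    · · · · · █ █ █ ·
    · · · · · █ █ █ ·
    · · · · · · █ █ ·
    · · · · · · █ █ ·
    · · · · · · · █ ·
    · · · · · · · █ ·
    · · · · · · · · ·
T1:
  2·area = 120
  edge (8, 6)→(6, 20): d=(-2,14) right/bottom  bias=-1
  edge (6, 20)→(0, 2): d=(-6,-18) top-left  bias=+0
  edge (0, 2)→(8, 6): d=(8,4) right/bottom  bias=-1
    (0,1)@(1, 3): e=[104,12,4] → █
    (1,1)@(3, 3): e=[76,48,-4] → ·
    (0,2)@(1, 5): e=[100,0,20] → █  [on edge]
    (1,2)@(3, 5): e=[72,36,12] → █
    (2,2)@(5, 5): e=[44,72,4] → █
    (3,2)@(7, 5): e=[16,108,-4] → ·
    (0,3)@(1, 7): e=[96,-12,36] → ·
    (1,3)@(3, 7): e=[68,24,28] → █
    (3,3)@(7, 7): e=[12,96,12] → █
    (4,3)@(9, 7): e=[-16,132,4] → ·
    (1,4)@(3, 9): e=[64,12,44] → █
    (4,4)@(9, 9): e=[-20,120,20] → ·
    (1,5)@(3, 11): e=[60,0,60] → █  [on edge]
    (3,6)@(7, 13): e=[0,60,60] → ·  [on edge]
    (2,8)@(5, 17): e=[20,0,100] → █  [on edge]
    (3,11)@(7, 23): e=[-20,0,140] → ·  [on edge]
  covered (16 px):
    · · · · · · · · ·
    █ · · · · · · · ·
    █ █ █ · · · · · ·
    · █ █ █ · · · · ·
    · █ █ █ · · · · ·
    · █ █ █ · · · · ·
    · · █ · · · · · ·
    · · █ · · · · · ·
    · · █ · · · · · ·
    · · · · · · · · ·
    · · · · · · · · ·
    · · · · · · · · ·
T2:
  2·area = 20  (B↔C swapped to make it positive)
  edge (16, 10)→(4, 8): d=(-12,-2) top-left  bias=+0
  edge (4, 8)→(2, 6): d=(-2,-2) top-left  bias=+0
  edge (2, 6)→(16, 10): d=(14,4) right/bottom  bias=-1
    (0,2)@(1, 5): e=[30,0,-10] → ·  [on edge]
    (1,3)@(3, 7): e=[10,0,10] → █  [on edge]
    (2,3)@(5, 7): e=[14,4,2] → █
    (3,3)@(7, 7): e=[18,8,-6] → ·
    (1,4)@(3, 9): e=[-14,-4,38] → ·
    (2,4)@(5, 9): e=[-10,0,30] → ·  [on edge]
    (5,4)@(11, 9): e=[2,12,6] → █
    (6,4)@(13, 9): e=[6,16,-2] → ·
    (3,5)@(7, 11): e=[-30,0,50] → ·  [on edge]
    (5,5)@(11, 11): e=[-22,8,34] → ·
    (4,6)@(9, 13): e=[-50,0,70] → ·  [on edge]
    (5,7)@(11, 15): e=[-70,0,90] → ·  [on edge]
    (6,8)@(13, 17): e=[-90,0,110] → ·  [on edge]
    (7,9)@(15, 19): e=[-110,0,130] → ·  [on edge]
    (8,10)@(17, 21): e=[-130,0,150] → ·  [on edge]
  covered (3 px):
    · · · · · · · · ·
    · · · · · · · · ·
    · · · · · · · · ·
    · █ █ · · · · · ·
    · · · · · █ · · ·
    · · · · · · · · ·
    · · · · · · · · ·
    · · · · · · · · ·
    · · · · · · · · ·
    · · · · · · · · ·
    · · · · · · · · ·
    · · · · · · · · ·
T3:
  2·area = 52
  edge (6, 14)→(11, 12): d=(5,-2) top-left  bias=+0
  edge (11, 12)→(17, 20): d=(6,8) right/bottom  bias=-1
  edge (17, 20)→(6, 14): d=(-11,-6) top-left  bias=+0
    (4,6)@(9, 13): e=[1,22,29] → █
    (5,6)@(11, 13): e=[5,6,41] → █
    (6,6)@(13, 13): e=[9,-10,53] → ·
    (4,7)@(9, 15): e=[11,34,7] → █
    (6,7)@(13, 15): e=[19,2,31] → █
    (7,7)@(15, 15): e=[23,-14,43] → ·
    (4,8)@(9, 17): e=[21,46,-15] → ·
    (5,8)@(11, 17): e=[25,30,-3] → ·
    (6,8)@(13, 17): e=[29,14,9] → █
    (7,8)@(15, 17): e=[33,-2,21] → ·
    (6,9)@(13, 19): e=[39,26,-13] → ·
  covered (6 px):
    · · · · · · · · ·
    · · · · · · · · ·
    · · · · · · · · ·
    · · · · · · · · ·
    · · · · · · · · ·
    · · · · · · · · ·
    · · · · █ █ · · ·
    · · · · █ █ █ · ·
    · · · · · · █ · ·
    · · · · · · · · ·
    · · · · · · · · ·
    · · · · · · · · ·

Answer: [[4,6],[5,6],[4,7],[5,7],[6,7],[6,8]]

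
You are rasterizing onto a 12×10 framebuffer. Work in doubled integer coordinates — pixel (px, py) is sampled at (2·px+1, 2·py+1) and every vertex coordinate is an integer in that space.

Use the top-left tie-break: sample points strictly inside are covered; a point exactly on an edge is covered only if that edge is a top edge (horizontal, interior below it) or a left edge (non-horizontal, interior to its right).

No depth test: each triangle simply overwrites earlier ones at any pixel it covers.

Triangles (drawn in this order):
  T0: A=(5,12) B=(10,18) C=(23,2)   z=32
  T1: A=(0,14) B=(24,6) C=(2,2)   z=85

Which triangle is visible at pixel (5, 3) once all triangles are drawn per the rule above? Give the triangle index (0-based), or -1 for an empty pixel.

T0:
  2·area = 158  (B↔C swapped to make it positive)
  edge (5, 12)→(23, 2): d=(18,-10) top-left  bias=+0
  edge (23, 2)→(10, 18): d=(-13,16) right/bottom  bias=-1
  edge (10, 18)→(5, 12): d=(-5,-6) top-left  bias=+0
    (9,2)@(19, 5): e=[14,25,119] → █
    (10,2)@(21, 5): e=[34,-7,131] → ·
    (7,3)@(15, 7): e=[10,63,85] → █
    (8,3)@(17, 7): e=[30,31,97] → █
    (9,3)@(19, 7): e=[50,-1,109] → ·
    (5,4)@(11, 9): e=[6,101,51] → █
    (6,4)@(13, 9): e=[26,69,63] → █
    (9,4)@(19, 9): e=[86,-27,99] → ·
    (3,5)@(7, 11): e=[2,139,17] → █
    (4,5)@(9, 11): e=[22,107,29] → █
    (8,5)@(17, 11): e=[102,-21,77] → ·
    (3,6)@(7, 13): e=[38,113,7] → █
  covered (18 px):
    · · · · · · · · · · · ·
    · · · · · · · · · · · ·
    · · · · · · · · · █ · ·
    · · · · · · · █ █ · · ·
    · · · · · █ █ █ █ · · ·
    · · · █ █ █ █ █ · · · ·
    · · · █ █ █ █ · · · · ·
    · · · · █ █ · · · · · ·
    · · · · · · · · · · · ·
    · · · · · · · · · · · ·
T1:
  2·area = 272  (B↔C swapped to make it positive)
  edge (0, 14)→(2, 2): d=(2,-12) top-left  bias=+0
  edge (2, 2)→(24, 6): d=(22,4) right/bottom  bias=-1
  edge (24, 6)→(0, 14): d=(-24,8) right/bottom  bias=-1
    (1,1)@(3, 3): e=[14,18,240] → █
    (2,1)@(5, 3): e=[38,10,224] → █
    (3,1)@(7, 3): e=[62,2,208] → █
    (4,1)@(9, 3): e=[86,-6,192] → ·
    (1,2)@(3, 5): e=[18,62,192] → █
    (4,2)@(9, 5): e=[90,38,144] → █
    (5,2)@(11, 5): e=[114,30,128] → █
    (6,2)@(13, 5): e=[138,22,112] → █
    (7,2)@(15, 5): e=[162,14,96] → █
    (8,2)@(17, 5): e=[186,6,80] → █
    (9,2)@(19, 5): e=[210,-2,64] → ·
    (1,3)@(3, 7): e=[22,106,144] → █
    (10,3)@(21, 7): e=[238,34,0] → ·  [on edge]
    (7,4)@(15, 9): e=[170,102,0] → ·  [on edge]
    (4,5)@(9, 11): e=[102,170,0] → ·  [on edge]
    (1,6)@(3, 13): e=[34,238,0] → ·  [on edge]
  covered (32 px):
    · · · · · · · · · · · ·
    · █ █ █ · · · · · · · ·
    · █ █ █ █ █ █ █ █ · · ·
    · █ █ █ █ █ █ █ █ █ · ·
    █ █ █ █ █ █ █ · · · · ·
    █ █ █ █ · · · · · · · ·
    █ · · · · · · · · · · ·
    · · · · · · · · · · · ·
    · · · · · · · · · · · ·
    · · · · · · · · · · · ·

Z-buffer (winner per pixel, '.' = empty):
  . . . . . . . . . . . .
  . 1 1 1 . . . . . . . .
  . 1 1 1 1 1 1 1 1 0 . .
  . 1 1 1 1 1 1 1 1 1 . .
  1 1 1 1 1 1 1 0 0 . . .
  1 1 1 1 0 0 0 0 . . . .
  1 . . 0 0 0 0 . . . . .
  . . . . 0 0 . . . . . .
  . . . . . . . . . . . .
  . . . . . . . . . . . .

Result: 1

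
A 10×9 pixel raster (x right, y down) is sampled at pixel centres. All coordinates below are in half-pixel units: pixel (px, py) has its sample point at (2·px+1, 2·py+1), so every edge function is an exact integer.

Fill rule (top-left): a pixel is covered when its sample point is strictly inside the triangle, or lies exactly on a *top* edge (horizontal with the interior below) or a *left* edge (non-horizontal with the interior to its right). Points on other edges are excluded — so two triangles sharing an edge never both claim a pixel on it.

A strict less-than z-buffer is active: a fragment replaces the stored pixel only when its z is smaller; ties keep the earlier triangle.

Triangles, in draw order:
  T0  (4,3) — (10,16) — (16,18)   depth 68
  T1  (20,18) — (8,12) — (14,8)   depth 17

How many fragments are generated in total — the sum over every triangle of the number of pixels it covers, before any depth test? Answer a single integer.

T0:
  2·area = 66  (B↔C swapped to make it positive)
  edge (4, 3)→(16, 18): d=(12,15) right/bottom  bias=-1
  edge (16, 18)→(10, 16): d=(-6,-2) top-left  bias=+0
  edge (10, 16)→(4, 3): d=(-6,-13) top-left  bias=+0
    (2,2)@(5, 5): e=[9,56,1] → █
    (3,2)@(7, 5): e=[-21,60,27] → ·
    (2,3)@(5, 7): e=[33,44,-11] → ·
    (3,3)@(7, 7): e=[3,48,15] → █
    (4,3)@(9, 7): e=[-27,52,41] → ·
    (3,4)@(7, 9): e=[27,36,3] → █
    (4,4)@(9, 9): e=[-3,40,29] → ·
    (3,5)@(7, 11): e=[51,24,-9] → ·
    (4,5)@(9, 11): e=[21,28,17] → █
    (5,5)@(11, 11): e=[-9,32,43] → ·
    (0,6)@(1, 13): e=[165,0,-99] → ·  [on edge]
    (4,6)@(9, 13): e=[45,16,5] → █
    (3,7)@(7, 15): e=[99,0,-33] → ·  [on edge]
    (6,8)@(13, 17): e=[33,0,33] → █  [on edge]
  covered (10 px):
    · · · · · · · · · ·
    · · · · · · · · · ·
    · · █ · · · · · · ·
    · · · █ · · · · · ·
    · · · █ · · · · · ·
    · · · · █ · · · · ·
    · · · · █ █ · · · ·
    · · · · · █ █ · · ·
    · · · · · · █ █ · ·
T1:
  2·area = 84
  edge (20, 18)→(8, 12): d=(-12,-6) top-left  bias=+0
  edge (8, 12)→(14, 8): d=(6,-4) top-left  bias=+0
  edge (14, 8)→(20, 18): d=(6,10) right/bottom  bias=-1
    (5,1)@(11, 3): e=[126,-42,0] → ·  [on edge]
    (6,4)@(13, 9): e=[66,2,16] → █
    (7,4)@(15, 9): e=[78,10,-4] → ·
    (5,5)@(11, 11): e=[30,6,48] → █
    (7,5)@(15, 11): e=[54,22,8] → █
    (8,5)@(17, 11): e=[66,30,-12] → ·
    (5,6)@(11, 13): e=[6,18,60] → █
    (8,6)@(17, 13): e=[42,42,0] → ·  [on edge]
    (5,7)@(11, 15): e=[-18,30,72] → ·
    (6,7)@(13, 15): e=[-6,38,52] → ·
    (7,7)@(15, 15): e=[6,46,32] → █
    (8,7)@(17, 15): e=[18,54,12] → █
  covered (10 px):
    · · · · · · · · · ·
    · · · · · · · · · ·
    · · · · · · · · · ·
    · · · · · · · · · ·
    · · · · · · █ · · ·
    · · · · · █ █ █ · ·
    · · · · · █ █ █ · ·
    · · · · · · · █ █ ·
    · · · · · · · · · █

Result: 20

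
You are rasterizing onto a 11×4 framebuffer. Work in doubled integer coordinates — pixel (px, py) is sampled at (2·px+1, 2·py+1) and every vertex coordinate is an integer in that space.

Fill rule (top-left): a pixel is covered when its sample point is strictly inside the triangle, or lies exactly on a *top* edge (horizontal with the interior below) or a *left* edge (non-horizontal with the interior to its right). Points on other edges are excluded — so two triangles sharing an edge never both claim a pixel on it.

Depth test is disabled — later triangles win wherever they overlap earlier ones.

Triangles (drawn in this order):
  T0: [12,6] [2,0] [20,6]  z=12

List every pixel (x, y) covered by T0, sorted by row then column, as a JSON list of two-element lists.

T0:
  2·area = 48
  edge (12, 6)→(2, 0): d=(-10,-6) top-left  bias=+0
  edge (2, 0)→(20, 6): d=(18,6) right/bottom  bias=-1
  edge (20, 6)→(12, 6): d=(-8,0) right/bottom  bias=-1
    (2,0)@(5, 1): e=[8,0,40] → ·  [on edge]
    (3,1)@(7, 3): e=[0,24,24] → █  [on edge]
    (4,1)@(9, 3): e=[12,12,24] → █
    (5,1)@(11, 3): e=[24,0,24] → ·  [on edge]
    (3,2)@(7, 5): e=[-20,60,8] → ·
    (4,2)@(9, 5): e=[-8,48,8] → ·
    (5,2)@(11, 5): e=[4,36,8] → █
    (6,2)@(13, 5): e=[16,24,8] → █
    (7,2)@(15, 5): e=[28,12,8] → █
    (8,2)@(17, 5): e=[40,0,8] → ·  [on edge]
    (5,3)@(11, 7): e=[-16,72,-8] → ·
    (6,3)@(13, 7): e=[-4,60,-8] → ·
  covered (5 px):
    · · · · · · · · · · ·
    · · · █ █ · · · · · ·
    · · · · · █ █ █ · · ·
    · · · · · · · · · · ·

Answer: [[3,1],[4,1],[5,2],[6,2],[7,2]]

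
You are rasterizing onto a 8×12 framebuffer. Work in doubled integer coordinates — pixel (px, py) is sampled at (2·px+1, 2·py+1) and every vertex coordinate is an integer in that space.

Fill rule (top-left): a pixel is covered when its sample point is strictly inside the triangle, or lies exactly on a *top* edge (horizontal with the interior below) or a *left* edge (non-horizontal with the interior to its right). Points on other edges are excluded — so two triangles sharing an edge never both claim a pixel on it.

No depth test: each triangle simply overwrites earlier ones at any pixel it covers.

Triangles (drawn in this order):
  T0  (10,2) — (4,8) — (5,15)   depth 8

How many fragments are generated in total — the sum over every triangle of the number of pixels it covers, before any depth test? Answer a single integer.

T0:
  2·area = 48  (B↔C swapped to make it positive)
  edge (10, 2)→(5, 15): d=(-5,13) right/bottom  bias=-1
  edge (5, 15)→(4, 8): d=(-1,-7) top-left  bias=+0
  edge (4, 8)→(10, 2): d=(6,-6) top-left  bias=+0
    (1,0)@(3, 1): e=[96,0,-48] → ·  [on edge]
    (5,0)@(11, 1): e=[-8,56,0] → ·  [on edge]
    (4,1)@(9, 3): e=[8,40,0] → █  [on edge]
    (5,1)@(11, 3): e=[-18,54,12] → ·
    (3,2)@(7, 5): e=[24,24,0] → █  [on edge]
    (4,2)@(9, 5): e=[-2,38,12] → ·
    (2,3)@(5, 7): e=[40,8,0] → █  [on edge]
    (4,3)@(9, 7): e=[-12,36,24] → ·
    (1,4)@(3, 9): e=[56,-8,0] → ·  [on edge]
    (2,4)@(5, 9): e=[30,6,12] → █
    (4,4)@(9, 9): e=[-22,34,36] → ·
    (0,5)@(1, 11): e=[72,-24,0] → ·  [on edge]
    (2,7)@(5, 15): e=[0,0,48] → ·  [on edge]
  covered (8 px):
    · · · · · · · ·
    · · · · █ · · ·
    · · · █ · · · ·
    · · █ █ · · · ·
    · · █ █ · · · ·
    · · █ · · · · ·
    · · █ · · · · ·
    · · · · · · · ·
    · · · · · · · ·
    · · · · · · · ·
    · · · · · · · ·
    · · · · · · · ·

Final: 8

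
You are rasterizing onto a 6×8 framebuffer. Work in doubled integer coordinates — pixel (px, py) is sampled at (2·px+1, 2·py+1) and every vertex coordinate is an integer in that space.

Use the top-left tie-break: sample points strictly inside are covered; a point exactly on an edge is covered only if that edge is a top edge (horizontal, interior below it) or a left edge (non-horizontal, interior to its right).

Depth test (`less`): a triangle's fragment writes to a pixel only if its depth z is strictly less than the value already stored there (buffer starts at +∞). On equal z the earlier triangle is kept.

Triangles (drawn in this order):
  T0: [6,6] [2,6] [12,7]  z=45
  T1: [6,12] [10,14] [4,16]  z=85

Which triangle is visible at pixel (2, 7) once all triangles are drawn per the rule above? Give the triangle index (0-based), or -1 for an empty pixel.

T0:
  2·area = 4  (B↔C swapped to make it positive)
  edge (6, 6)→(12, 7): d=(6,1) right/bottom  bias=-1
  edge (12, 7)→(2, 6): d=(-10,-1) top-left  bias=+0
  edge (2, 6)→(6, 6): d=(4,0) top-left  bias=+0
  covered (0 px):
    · · · · · ·
    · · · · · ·
    · · · · · ·
    · · · · · ·
    · · · · · ·
    · · · · · ·
    · · · · · ·
    · · · · · ·
T1:
  2·area = 20
  edge (6, 12)→(10, 14): d=(4,2) right/bottom  bias=-1
  edge (10, 14)→(4, 16): d=(-6,2) right/bottom  bias=-1
  edge (4, 16)→(6, 12): d=(2,-4) top-left  bias=+0
    (3,6)@(7, 13): e=[2,12,6] → █
    (4,6)@(9, 13): e=[-2,8,14] → ·
    (2,7)@(5, 15): e=[14,4,2] → █
    (3,7)@(7, 15): e=[10,0,10] → ·  [on edge]
  covered (2 px):
    · · · · · ·
    · · · · · ·
    · · · · · ·
    · · · · · ·
    · · · · · ·
    · · · · · ·
    · · · █ · ·
    · · █ · · ·

Z-buffer (winner per pixel, '.' = empty):
  . . . . . .
  . . . . . .
  . . . . . .
  . . . . . .
  . . . . . .
  . . . . . .
  . . . 1 . .
  . . 1 . . .

Final: 1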